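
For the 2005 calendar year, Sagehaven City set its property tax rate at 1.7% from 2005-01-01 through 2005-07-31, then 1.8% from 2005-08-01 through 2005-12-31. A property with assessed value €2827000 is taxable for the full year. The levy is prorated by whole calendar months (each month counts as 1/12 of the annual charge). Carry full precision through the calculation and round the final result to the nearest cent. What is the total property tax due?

€49236.92

2005-01-01 to 2005-07-31: 7 months at 1.7% → €2827000 × 1.7% × 7/12 = €28034.4167
2005-08-01 to 2005-12-31: 5 months at 1.8% → €2827000 × 1.8% × 5/12 = €21202.5000
Total = €49236.9167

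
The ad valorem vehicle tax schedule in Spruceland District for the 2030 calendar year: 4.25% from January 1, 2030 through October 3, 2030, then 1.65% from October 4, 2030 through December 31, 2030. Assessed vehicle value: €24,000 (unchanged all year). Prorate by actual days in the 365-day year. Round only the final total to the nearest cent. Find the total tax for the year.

January 1 – October 3, 2030: 276 days at 4.25% → €24,000 × 4.25% × 276/365 = €771.2877
October 4 – December 31, 2030: 89 days at 1.65% → €24,000 × 1.65% × 89/365 = €96.5589
Total = €867.8466

€867.85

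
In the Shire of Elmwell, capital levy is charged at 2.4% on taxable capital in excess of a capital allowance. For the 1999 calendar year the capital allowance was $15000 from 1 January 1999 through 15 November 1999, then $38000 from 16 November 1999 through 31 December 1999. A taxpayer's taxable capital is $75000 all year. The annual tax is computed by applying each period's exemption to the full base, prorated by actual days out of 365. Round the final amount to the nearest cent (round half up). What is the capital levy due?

$1370.43

1 January – 15 November 1999: 319 days, exemption $15000 → ($75000 − $15000) × 2.4% × 319/365 = $1258.5205
16 November – 31 December 1999: 46 days, exemption $38000 → ($75000 − $38000) × 2.4% × 46/365 = $111.9123
Total = $1370.4329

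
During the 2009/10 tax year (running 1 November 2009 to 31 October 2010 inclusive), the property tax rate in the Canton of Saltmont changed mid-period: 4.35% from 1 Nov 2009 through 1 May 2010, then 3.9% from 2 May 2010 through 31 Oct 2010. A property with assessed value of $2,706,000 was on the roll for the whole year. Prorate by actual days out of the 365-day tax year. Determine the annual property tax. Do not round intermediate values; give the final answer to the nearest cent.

1 Nov 2009 – 1 May 2010: 182 days at 4.35% → $2,706,000 × 4.35% × 182/365 = $58,694.2521
2 May – 31 Oct 2010: 183 days at 3.9% → $2,706,000 × 3.9% × 183/365 = $52,911.5671
Total = $111,605.8192

$111,605.82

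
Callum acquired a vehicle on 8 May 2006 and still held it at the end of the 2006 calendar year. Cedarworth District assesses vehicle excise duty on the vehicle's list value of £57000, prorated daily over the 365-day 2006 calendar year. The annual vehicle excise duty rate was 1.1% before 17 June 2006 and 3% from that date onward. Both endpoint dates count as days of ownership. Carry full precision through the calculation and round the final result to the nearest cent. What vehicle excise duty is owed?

£996.33

8 May – 16 June 2006: 40 days at 1.1% → £57000 × 1.1% × 40/365 = £68.7123
17 June – 31 December 2006: 198 days at 3% → £57000 × 3% × 198/365 = £927.6164
Total = £996.3288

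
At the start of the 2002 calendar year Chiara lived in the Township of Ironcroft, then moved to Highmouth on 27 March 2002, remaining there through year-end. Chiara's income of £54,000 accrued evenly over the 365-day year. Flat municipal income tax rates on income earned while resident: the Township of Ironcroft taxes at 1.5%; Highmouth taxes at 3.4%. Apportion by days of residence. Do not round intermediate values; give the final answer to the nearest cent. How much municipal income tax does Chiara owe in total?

The Township of Ironcroft, 1 January – 26 March 2002: 85 days → £54,000 × 1.5% × 85/365 = £188.6301
Highmouth, 27 March – 31 December 2002: 280 days → £54,000 × 3.4% × 280/365 = £1,408.4384
Total = £1,597.0685

£1,597.07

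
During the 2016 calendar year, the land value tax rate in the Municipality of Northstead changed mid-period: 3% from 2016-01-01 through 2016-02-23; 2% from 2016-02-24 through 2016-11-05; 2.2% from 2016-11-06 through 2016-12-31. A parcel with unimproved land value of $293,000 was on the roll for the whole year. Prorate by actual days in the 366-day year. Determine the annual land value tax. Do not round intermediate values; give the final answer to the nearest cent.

$6,381.96

2016-01-01 to 2016-02-23: 54 days at 3% → $293,000 × 3% × 54/366 = $1,296.8852
2016-02-24 to 2016-11-05: 256 days at 2% → $293,000 × 2% × 256/366 = $4,098.7978
2016-11-06 to 2016-12-31: 56 days at 2.2% → $293,000 × 2.2% × 56/366 = $986.2732
Total = $6,381.9563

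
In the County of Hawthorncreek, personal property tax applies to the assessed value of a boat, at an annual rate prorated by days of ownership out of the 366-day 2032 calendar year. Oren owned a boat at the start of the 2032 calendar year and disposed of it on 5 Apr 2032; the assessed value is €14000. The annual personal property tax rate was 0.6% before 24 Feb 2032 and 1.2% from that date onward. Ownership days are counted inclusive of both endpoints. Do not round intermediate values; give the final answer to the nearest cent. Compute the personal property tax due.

€31.67

1 Jan – 23 Feb 2032: 54 days at 0.6% → €14000 × 0.6% × 54/366 = €12.3934
24 Feb – 5 Apr 2032: 42 days at 1.2% → €14000 × 1.2% × 42/366 = €19.2787
Total = €31.6721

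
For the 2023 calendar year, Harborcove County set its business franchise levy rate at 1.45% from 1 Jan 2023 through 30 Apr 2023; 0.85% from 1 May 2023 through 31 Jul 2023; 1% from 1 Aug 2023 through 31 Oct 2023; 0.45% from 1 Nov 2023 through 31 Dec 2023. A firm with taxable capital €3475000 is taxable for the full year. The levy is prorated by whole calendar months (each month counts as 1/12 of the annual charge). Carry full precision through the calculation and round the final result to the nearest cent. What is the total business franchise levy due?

€35473.96

1 Jan – 30 Apr 2023: 4 months at 1.45% → €3475000 × 1.45% × 4/12 = €16795.8333
1 May – 31 Jul 2023: 3 months at 0.85% → €3475000 × 0.85% × 3/12 = €7384.3750
1 Aug – 31 Oct 2023: 3 months at 1% → €3475000 × 1% × 3/12 = €8687.5000
1 Nov – 31 Dec 2023: 2 months at 0.45% → €3475000 × 0.45% × 2/12 = €2606.2500
Total = €35473.9583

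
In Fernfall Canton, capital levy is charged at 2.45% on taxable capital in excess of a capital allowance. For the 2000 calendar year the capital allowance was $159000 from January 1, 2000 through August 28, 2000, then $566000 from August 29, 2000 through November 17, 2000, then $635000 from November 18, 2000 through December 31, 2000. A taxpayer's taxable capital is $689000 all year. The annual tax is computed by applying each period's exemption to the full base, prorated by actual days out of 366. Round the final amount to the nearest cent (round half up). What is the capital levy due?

$9376.20

January 1 – August 28, 2000: 241 days, exemption $159000 → ($689000 − $159000) × 2.45% × 241/366 = $8550.2322
August 29 – November 17, 2000: 81 days, exemption $566000 → ($689000 − $566000) × 2.45% × 81/366 = $666.9221
November 18 – December 31, 2000: 44 days, exemption $635000 → ($689000 − $635000) × 2.45% × 44/366 = $159.0492
Total = $9376.2036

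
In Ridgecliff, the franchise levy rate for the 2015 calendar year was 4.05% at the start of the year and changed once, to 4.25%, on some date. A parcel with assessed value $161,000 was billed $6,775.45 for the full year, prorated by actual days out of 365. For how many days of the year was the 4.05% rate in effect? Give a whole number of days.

76 days

Let d = days at the first rate; then 365 − d days at the second rate.
$161,000 × [4.05%·d + 4.25%·(365−d)] / 365 = $6,775.45
Solving gives d = 76, so the new rate took effect on 18 March 2015.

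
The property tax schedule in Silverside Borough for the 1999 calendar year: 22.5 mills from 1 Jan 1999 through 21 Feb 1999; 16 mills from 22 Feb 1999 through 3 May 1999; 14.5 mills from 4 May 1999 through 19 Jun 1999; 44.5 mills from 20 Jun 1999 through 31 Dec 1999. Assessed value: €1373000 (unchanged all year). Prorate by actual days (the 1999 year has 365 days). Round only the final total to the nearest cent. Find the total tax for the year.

1 Jan – 21 Feb 1999: 52 days at 22.5 mills → €1373000 × 2.25% × 52/365 = €4401.1233
22 Feb – 3 May 1999: 71 days at 16 mills → €1373000 × 1.6% × 71/365 = €4273.2274
4 May – 19 Jun 1999: 47 days at 14.5 mills → €1373000 × 1.45% × 47/365 = €2563.5603
20 Jun – 31 Dec 1999: 195 days at 44.5 mills → €1373000 × 4.45% × 195/365 = €32641.6644
Total = €43879.5753

€43879.58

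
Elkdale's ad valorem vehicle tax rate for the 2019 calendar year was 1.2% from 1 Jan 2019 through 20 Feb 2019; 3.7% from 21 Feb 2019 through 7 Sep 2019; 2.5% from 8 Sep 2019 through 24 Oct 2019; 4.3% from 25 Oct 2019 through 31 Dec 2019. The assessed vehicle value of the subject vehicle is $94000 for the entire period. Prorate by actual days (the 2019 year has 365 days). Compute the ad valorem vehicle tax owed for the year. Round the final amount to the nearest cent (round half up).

$3109.47

1 Jan – 20 Feb 2019: 51 days at 1.2% → $94000 × 1.2% × 51/365 = $157.6110
21 Feb – 7 Sep 2019: 199 days at 3.7% → $94000 × 3.7% × 199/365 = $1896.2247
8 Sep – 24 Oct 2019: 47 days at 2.5% → $94000 × 2.5% × 47/365 = $302.6027
25 Oct – 31 Dec 2019: 68 days at 4.3% → $94000 × 4.3% × 68/365 = $753.0301
Total = $3109.4685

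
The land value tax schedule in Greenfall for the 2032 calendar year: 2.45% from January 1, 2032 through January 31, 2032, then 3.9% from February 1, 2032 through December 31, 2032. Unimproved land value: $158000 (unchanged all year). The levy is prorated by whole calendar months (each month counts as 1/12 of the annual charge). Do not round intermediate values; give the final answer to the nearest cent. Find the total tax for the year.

$5971.08

January 1 – January 31, 2032: 1 month at 2.45% → $158000 × 2.45% × 1/12 = $322.5833
February 1 – December 31, 2032: 11 months at 3.9% → $158000 × 3.9% × 11/12 = $5648.5000
Total = $5971.0833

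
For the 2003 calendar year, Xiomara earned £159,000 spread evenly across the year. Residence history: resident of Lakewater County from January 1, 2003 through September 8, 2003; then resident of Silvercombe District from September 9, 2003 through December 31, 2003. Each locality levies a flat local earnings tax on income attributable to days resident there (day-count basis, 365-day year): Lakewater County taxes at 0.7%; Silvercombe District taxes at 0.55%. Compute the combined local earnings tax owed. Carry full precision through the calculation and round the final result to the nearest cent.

£1,038.51

Lakewater County, January 1 – September 8, 2003: 251 days → £159,000 × 0.7% × 251/365 = £765.3781
Silvercombe District, September 9 – December 31, 2003: 114 days → £159,000 × 0.55% × 114/365 = £273.1315
Total = £1,038.5096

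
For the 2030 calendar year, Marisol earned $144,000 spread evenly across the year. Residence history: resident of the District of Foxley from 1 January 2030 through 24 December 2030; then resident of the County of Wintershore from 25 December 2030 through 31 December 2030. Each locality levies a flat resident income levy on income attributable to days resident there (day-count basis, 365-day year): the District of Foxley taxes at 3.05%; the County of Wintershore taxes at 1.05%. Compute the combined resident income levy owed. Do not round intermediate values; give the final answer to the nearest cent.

$4,336.77

The District of Foxley, 1 January – 24 December 2030: 358 days → $144,000 × 3.05% × 358/365 = $4,307.7699
The County of Wintershore, 25 December – 31 December 2030: 7 days → $144,000 × 1.05% × 7/365 = $28.9973
Total = $4,336.7671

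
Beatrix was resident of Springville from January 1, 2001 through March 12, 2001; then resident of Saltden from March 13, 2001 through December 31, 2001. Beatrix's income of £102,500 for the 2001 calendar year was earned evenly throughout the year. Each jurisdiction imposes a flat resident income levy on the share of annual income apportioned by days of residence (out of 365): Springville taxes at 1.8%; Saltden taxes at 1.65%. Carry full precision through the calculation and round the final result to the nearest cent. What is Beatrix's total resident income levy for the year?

Springville, January 1 – March 12, 2001: 71 days → £102,500 × 1.8% × 71/365 = £358.8904
Saltden, March 13 – December 31, 2001: 294 days → £102,500 × 1.65% × 294/365 = £1,362.2671
Total = £1,721.1575

£1,721.16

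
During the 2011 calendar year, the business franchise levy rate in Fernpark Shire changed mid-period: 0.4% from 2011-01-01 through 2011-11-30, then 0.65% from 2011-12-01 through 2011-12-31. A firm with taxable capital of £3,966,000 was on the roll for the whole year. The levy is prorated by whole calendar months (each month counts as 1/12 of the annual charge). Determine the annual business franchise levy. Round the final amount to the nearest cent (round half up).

2011-01-01 to 2011-11-30: 11 months at 0.4% → £3,966,000 × 0.4% × 11/12 = £14,542.0000
2011-12-01 to 2011-12-31: 1 month at 0.65% → £3,966,000 × 0.65% × 1/12 = £2,148.2500
Total = £16,690.2500

£16,690.25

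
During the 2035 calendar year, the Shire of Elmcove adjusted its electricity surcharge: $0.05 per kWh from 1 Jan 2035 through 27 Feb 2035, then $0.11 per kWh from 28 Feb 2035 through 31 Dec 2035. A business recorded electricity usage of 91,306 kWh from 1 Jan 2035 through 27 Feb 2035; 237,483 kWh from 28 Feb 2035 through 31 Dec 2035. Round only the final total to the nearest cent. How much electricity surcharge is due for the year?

1 Jan – 27 Feb 2035: 91,306 kWh at $0.05/kWh → $4,565.30
28 Feb – 31 Dec 2035: 237,483 kWh at $0.11/kWh → $26,123.13

$30,688.43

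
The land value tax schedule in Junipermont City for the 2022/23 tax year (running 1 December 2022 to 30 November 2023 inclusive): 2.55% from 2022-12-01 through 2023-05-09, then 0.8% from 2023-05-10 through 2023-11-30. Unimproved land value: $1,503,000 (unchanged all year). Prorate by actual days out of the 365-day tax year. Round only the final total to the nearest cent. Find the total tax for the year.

$23,553.86

2022-12-01 to 2023-05-09: 160 days at 2.55% → $1,503,000 × 2.55% × 160/365 = $16,800.6575
2023-05-10 to 2023-11-30: 205 days at 0.8% → $1,503,000 × 0.8% × 205/365 = $6,753.2055
Total = $23,553.8630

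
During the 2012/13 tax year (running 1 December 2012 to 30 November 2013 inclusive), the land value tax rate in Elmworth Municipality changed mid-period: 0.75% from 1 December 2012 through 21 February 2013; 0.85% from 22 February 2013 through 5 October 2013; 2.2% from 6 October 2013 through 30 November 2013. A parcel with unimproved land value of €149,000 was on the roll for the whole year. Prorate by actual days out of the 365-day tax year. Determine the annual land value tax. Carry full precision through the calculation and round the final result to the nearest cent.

1 December 2012 – 21 February 2013: 83 days at 0.75% → €149,000 × 0.75% × 83/365 = €254.1164
22 February – 5 October 2013: 226 days at 0.85% → €149,000 × 0.85% × 226/365 = €784.1890
6 October – 30 November 2013: 56 days at 2.2% → €149,000 × 2.2% × 56/365 = €502.9260
Total = €1,541.2315

€1,541.23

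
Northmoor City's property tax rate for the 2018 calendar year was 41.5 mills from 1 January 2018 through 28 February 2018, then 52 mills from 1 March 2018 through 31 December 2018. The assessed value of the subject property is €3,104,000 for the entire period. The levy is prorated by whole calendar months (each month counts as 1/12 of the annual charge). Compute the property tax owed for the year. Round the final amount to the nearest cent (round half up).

€155,976.00

1 January – 28 February 2018: 2 months at 41.5 mills → €3,104,000 × 4.15% × 2/12 = €21,469.3333
1 March – 31 December 2018: 10 months at 52 mills → €3,104,000 × 5.2% × 10/12 = €134,506.6667
Total = €155,976.0000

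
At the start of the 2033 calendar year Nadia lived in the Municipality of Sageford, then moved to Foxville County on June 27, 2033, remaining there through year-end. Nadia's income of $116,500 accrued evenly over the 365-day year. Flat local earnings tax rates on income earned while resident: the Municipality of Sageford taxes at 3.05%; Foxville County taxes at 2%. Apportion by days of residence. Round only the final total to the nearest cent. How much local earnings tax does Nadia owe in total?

$2,923.19

The Municipality of Sageford, January 1 – June 26, 2033: 177 days → $116,500 × 3.05% × 177/365 = $1,723.0829
Foxville County, June 27 – December 31, 2033: 188 days → $116,500 × 2% × 188/365 = $1,200.1096
Total = $2,923.1925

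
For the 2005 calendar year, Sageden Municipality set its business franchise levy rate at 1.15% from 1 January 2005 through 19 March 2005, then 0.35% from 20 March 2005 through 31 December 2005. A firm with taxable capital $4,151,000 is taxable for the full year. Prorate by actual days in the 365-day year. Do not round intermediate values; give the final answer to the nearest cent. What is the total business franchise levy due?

1 January – 19 March 2005: 78 days at 1.15% → $4,151,000 × 1.15% × 78/365 = $10,201.2247
20 March – 31 December 2005: 287 days at 0.35% → $4,151,000 × 0.35% × 287/365 = $11,423.7795
Total = $21,625.0041

$21,625.00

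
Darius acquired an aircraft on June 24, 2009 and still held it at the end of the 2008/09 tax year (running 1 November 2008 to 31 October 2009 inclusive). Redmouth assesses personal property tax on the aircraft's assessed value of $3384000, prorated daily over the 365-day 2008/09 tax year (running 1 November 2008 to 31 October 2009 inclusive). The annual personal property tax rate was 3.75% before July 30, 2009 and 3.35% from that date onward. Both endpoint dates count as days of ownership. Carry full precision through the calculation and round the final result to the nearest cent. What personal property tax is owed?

June 24 – July 29, 2009: 36 days at 3.75% → $3384000 × 3.75% × 36/365 = $12516.1644
July 30 – October 31, 2009: 94 days at 3.35% → $3384000 × 3.35% × 94/365 = $29195.1123
Total = $41711.2767

$41711.28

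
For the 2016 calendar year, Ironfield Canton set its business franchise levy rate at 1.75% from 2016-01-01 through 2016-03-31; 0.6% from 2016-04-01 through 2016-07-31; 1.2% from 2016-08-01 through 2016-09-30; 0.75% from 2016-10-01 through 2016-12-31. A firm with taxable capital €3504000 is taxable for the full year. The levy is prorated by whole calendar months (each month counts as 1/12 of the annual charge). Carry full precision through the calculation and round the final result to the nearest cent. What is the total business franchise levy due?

€35916.00

2016-01-01 to 2016-03-31: 3 months at 1.75% → €3504000 × 1.75% × 3/12 = €15330.0000
2016-04-01 to 2016-07-31: 4 months at 0.6% → €3504000 × 0.6% × 4/12 = €7008.0000
2016-08-01 to 2016-09-30: 2 months at 1.2% → €3504000 × 1.2% × 2/12 = €7008.0000
2016-10-01 to 2016-12-31: 3 months at 0.75% → €3504000 × 0.75% × 3/12 = €6570.0000
Total = €35916.0000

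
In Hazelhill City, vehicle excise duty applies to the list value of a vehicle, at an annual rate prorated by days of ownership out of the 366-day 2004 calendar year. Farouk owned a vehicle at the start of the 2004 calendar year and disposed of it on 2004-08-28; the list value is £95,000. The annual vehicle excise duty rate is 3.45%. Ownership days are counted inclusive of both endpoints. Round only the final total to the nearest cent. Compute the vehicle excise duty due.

Days held (2004-01-01 to 2004-08-28): 241 out of 366
Tax = £95,000 × 3.45% × 241/366 = £2,158.1352

£2,158.14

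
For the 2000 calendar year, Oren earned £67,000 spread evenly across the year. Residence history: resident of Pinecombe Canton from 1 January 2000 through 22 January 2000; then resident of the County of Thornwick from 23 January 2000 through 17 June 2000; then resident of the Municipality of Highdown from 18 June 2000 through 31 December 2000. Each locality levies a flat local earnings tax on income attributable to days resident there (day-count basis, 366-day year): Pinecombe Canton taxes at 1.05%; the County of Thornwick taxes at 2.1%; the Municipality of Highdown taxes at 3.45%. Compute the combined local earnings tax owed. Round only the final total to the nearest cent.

£1,851.56

Pinecombe Canton, 1 January – 22 January 2000: 22 days → £67,000 × 1.05% × 22/366 = £42.2869
The County of Thornwick, 23 January – 17 June 2000: 147 days → £67,000 × 2.1% × 147/366 = £565.1066
The Municipality of Highdown, 18 June – 31 December 2000: 197 days → £67,000 × 3.45% × 197/366 = £1,244.1680
Total = £1,851.5615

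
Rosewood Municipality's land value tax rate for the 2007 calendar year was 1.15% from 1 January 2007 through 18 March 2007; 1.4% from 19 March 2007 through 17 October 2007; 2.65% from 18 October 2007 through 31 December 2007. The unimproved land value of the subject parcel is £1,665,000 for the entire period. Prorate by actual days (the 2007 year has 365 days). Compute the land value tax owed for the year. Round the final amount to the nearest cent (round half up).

1 January – 18 March 2007: 77 days at 1.15% → £1,665,000 × 1.15% × 77/365 = £4,039.3356
19 March – 17 October 2007: 213 days at 1.4% → £1,665,000 × 1.4% × 213/365 = £13,602.8219
18 October – 31 December 2007: 75 days at 2.65% → £1,665,000 × 2.65% × 75/365 = £9,066.2671
Total = £26,708.4247

£26,708.42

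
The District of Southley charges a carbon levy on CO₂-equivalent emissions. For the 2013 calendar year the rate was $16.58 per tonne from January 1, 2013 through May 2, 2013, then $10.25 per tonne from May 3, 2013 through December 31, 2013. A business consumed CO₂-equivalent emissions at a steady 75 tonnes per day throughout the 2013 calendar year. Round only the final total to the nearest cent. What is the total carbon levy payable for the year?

$338,513.25

January 1 – May 2, 2013: 122 days × 75 tonnes/day = 9,150 tonnes at $16.58/tonne → $151,707.00
May 3 – December 31, 2013: 243 days × 75 tonnes/day = 18,225 tonnes at $10.25/tonne → $186,806.25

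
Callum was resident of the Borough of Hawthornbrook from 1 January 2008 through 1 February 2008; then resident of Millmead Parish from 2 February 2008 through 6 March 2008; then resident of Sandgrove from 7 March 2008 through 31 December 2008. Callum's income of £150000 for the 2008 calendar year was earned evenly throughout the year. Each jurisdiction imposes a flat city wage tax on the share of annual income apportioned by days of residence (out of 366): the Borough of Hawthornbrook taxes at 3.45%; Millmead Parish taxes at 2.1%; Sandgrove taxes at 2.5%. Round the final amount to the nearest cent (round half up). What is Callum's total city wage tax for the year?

£3818.85

The Borough of Hawthornbrook, 1 January – 1 February 2008: 32 days → £150000 × 3.45% × 32/366 = £452.4590
Millmead Parish, 2 February – 6 March 2008: 34 days → £150000 × 2.1% × 34/366 = £292.6230
Sandgrove, 7 March – 31 December 2008: 300 days → £150000 × 2.5% × 300/366 = £3073.7705
Total = £3818.8525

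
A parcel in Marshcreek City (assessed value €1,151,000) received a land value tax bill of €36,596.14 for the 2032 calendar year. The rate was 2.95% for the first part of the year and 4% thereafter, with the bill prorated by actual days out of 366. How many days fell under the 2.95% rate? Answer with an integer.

286 days

Let d = days at the first rate; then 366 − d days at the second rate.
€1,151,000 × [2.95%·d + 4%·(366−d)] / 366 = €36,596.14
Solving gives d = 286, so the new rate took effect on October 13, 2032.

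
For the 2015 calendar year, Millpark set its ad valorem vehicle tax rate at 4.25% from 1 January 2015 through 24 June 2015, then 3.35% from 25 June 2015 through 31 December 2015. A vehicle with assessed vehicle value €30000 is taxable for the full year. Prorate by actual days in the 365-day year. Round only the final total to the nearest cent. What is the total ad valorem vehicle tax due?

1 January – 24 June 2015: 175 days at 4.25% → €30000 × 4.25% × 175/365 = €611.3014
25 June – 31 December 2015: 190 days at 3.35% → €30000 × 3.35% × 190/365 = €523.1507
Total = €1134.4521

€1134.45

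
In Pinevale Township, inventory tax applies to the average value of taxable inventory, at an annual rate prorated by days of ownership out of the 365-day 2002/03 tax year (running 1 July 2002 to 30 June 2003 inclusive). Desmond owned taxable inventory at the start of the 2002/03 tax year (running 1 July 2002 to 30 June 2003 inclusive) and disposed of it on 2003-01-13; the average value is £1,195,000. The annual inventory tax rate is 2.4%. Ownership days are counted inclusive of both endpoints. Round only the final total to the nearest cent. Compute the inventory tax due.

Days held (2002-07-01 to 2003-01-13): 197 out of 365
Tax = £1,195,000 × 2.4% × 197/365 = £15,479.3425

£15,479.34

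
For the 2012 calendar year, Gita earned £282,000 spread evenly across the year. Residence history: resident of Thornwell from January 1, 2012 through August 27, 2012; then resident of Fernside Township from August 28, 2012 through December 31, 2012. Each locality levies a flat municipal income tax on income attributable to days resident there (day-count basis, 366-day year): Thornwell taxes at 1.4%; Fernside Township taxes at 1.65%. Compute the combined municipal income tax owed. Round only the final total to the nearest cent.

Thornwell, January 1 – August 27, 2012: 240 days → £282,000 × 1.4% × 240/366 = £2,588.8525
Fernside Township, August 28 – December 31, 2012: 126 days → £282,000 × 1.65% × 126/366 = £1,601.8525
Total = £4,190.7049

£4,190.70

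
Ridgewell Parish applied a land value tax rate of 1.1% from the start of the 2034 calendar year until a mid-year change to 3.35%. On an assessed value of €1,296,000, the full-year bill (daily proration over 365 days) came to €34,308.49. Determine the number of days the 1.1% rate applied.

114 days

Let d = days at the first rate; then 365 − d days at the second rate.
€1,296,000 × [1.1%·d + 3.35%·(365−d)] / 365 = €34,308.49
Solving gives d = 114, so the new rate took effect on 25 Apr 2034.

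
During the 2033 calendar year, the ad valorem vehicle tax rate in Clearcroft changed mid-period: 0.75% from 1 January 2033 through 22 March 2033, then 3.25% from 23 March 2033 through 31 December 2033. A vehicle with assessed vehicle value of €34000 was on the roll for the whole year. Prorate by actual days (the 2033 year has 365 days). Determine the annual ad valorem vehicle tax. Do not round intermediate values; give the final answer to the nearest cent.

€916.37

1 January – 22 March 2033: 81 days at 0.75% → €34000 × 0.75% × 81/365 = €56.5890
23 March – 31 December 2033: 284 days at 3.25% → €34000 × 3.25% × 284/365 = €859.7808
Total = €916.3699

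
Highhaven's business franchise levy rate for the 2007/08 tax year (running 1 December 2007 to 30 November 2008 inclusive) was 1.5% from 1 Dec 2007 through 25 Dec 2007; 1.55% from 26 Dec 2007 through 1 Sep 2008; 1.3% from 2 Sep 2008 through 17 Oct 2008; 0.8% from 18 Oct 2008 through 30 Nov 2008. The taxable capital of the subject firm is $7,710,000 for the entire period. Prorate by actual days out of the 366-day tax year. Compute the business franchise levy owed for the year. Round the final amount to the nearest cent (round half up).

1 Dec – 25 Dec 2007: 25 days at 1.5% → $7,710,000 × 1.5% × 25/366 = $7,899.5902
26 Dec 2007 – 1 Sep 2008: 251 days at 1.55% → $7,710,000 × 1.55% × 251/366 = $81,955.6148
2 Sep – 17 Oct 2008: 46 days at 1.3% → $7,710,000 × 1.3% × 46/366 = $12,597.2131
18 Oct – 30 Nov 2008: 44 days at 0.8% → $7,710,000 × 0.8% × 44/366 = $7,415.0820
Total = $109,867.5000

$109,867.50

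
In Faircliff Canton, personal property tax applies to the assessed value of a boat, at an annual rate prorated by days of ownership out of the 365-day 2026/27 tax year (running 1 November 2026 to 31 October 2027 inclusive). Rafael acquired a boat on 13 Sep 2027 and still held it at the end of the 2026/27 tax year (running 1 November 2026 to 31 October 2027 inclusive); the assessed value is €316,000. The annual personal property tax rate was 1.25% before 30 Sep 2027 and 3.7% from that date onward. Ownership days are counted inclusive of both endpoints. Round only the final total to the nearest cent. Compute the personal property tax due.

13 Sep – 29 Sep 2027: 17 days at 1.25% → €316,000 × 1.25% × 17/365 = €183.9726
30 Sep – 31 Oct 2027: 32 days at 3.7% → €316,000 × 3.7% × 32/365 = €1,025.0521
Total = €1,209.0247

€1,209.02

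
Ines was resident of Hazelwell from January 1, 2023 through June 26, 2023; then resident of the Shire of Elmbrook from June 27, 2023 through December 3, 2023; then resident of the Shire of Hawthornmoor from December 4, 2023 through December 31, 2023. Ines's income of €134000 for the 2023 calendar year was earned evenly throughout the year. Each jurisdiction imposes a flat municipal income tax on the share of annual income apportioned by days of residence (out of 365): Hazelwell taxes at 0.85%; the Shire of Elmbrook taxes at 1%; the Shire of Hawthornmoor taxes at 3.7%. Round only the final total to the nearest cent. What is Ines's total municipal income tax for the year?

Hazelwell, January 1 – June 26, 2023: 177 days → €134000 × 0.85% × 177/365 = €552.3370
The Shire of Elmbrook, June 27 – December 3, 2023: 160 days → €134000 × 1% × 160/365 = €587.3973
The Shire of Hawthornmoor, December 4 – December 31, 2023: 28 days → €134000 × 3.7% × 28/365 = €380.3397
Total = €1520.0740

€1520.07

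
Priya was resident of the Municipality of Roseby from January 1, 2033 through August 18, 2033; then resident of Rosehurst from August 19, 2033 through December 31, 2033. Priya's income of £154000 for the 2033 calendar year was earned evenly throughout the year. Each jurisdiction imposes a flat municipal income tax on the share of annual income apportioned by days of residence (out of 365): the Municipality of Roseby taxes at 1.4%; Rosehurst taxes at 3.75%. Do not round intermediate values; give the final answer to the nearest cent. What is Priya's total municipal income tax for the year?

The Municipality of Roseby, January 1 – August 18, 2033: 230 days → £154000 × 1.4% × 230/365 = £1358.5753
Rosehurst, August 19 – December 31, 2033: 135 days → £154000 × 3.75% × 135/365 = £2135.9589
Total = £3494.5342

£3494.53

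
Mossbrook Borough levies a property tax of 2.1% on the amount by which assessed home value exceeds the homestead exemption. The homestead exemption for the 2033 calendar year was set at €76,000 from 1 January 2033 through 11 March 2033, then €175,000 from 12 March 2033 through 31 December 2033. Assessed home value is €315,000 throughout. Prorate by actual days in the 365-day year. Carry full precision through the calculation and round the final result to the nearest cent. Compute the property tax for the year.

€3,338.71

1 January – 11 March 2033: 70 days, exemption €76,000 → (€315,000 − €76,000) × 2.1% × 70/365 = €962.5479
12 March – 31 December 2033: 295 days, exemption €175,000 → (€315,000 − €175,000) × 2.1% × 295/365 = €2,376.1644
Total = €3,338.7123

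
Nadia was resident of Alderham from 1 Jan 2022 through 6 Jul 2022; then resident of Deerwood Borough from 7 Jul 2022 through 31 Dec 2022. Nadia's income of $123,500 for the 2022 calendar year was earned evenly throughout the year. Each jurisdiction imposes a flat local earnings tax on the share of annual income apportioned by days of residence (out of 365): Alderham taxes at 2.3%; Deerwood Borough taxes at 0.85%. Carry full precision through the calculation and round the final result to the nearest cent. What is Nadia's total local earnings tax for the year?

Alderham, 1 Jan – 6 Jul 2022: 187 days → $123,500 × 2.3% × 187/365 = $1,455.2699
Deerwood Borough, 7 Jul – 31 Dec 2022: 178 days → $123,500 × 0.85% × 178/365 = $511.9329
Total = $1,967.2027

$1,967.20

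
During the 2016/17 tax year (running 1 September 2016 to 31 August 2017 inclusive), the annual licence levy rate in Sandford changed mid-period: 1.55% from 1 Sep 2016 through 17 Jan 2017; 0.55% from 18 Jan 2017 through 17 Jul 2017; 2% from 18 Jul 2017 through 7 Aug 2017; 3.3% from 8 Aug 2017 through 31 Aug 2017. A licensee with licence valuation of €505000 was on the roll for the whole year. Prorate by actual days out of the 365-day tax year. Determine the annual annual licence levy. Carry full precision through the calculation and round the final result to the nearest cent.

1 Sep 2016 – 17 Jan 2017: 139 days at 1.55% → €505000 × 1.55% × 139/365 = €2980.8836
18 Jan – 17 Jul 2017: 181 days at 0.55% → €505000 × 0.55% × 181/365 = €1377.3356
18 Jul – 7 Aug 2017: 21 days at 2% → €505000 × 2% × 21/365 = €581.0959
8 Aug – 31 Aug 2017: 24 days at 3.3% → €505000 × 3.3% × 24/365 = €1095.7808
Total = €6035.0959

€6035.10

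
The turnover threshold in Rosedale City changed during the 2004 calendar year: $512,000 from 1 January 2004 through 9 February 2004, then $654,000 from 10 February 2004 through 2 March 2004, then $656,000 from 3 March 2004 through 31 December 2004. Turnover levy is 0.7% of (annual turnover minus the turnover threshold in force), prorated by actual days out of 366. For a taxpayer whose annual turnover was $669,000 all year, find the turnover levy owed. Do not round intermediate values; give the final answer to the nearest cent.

$202.01

1 January – 9 February 2004: 40 days, exemption $512,000 → ($669,000 − $512,000) × 0.7% × 40/366 = $120.1093
10 February – 2 March 2004: 22 days, exemption $654,000 → ($669,000 − $654,000) × 0.7% × 22/366 = $6.3115
3 March – 31 December 2004: 304 days, exemption $656,000 → ($669,000 − $656,000) × 0.7% × 304/366 = $75.5847
Total = $202.0055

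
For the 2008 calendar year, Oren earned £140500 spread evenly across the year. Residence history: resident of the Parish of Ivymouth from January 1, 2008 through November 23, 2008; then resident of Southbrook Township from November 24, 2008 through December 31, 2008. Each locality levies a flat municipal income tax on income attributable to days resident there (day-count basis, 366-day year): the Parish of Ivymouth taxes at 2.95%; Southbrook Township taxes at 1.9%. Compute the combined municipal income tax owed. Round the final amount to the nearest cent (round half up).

The Parish of Ivymouth, January 1 – November 23, 2008: 328 days → £140500 × 2.95% × 328/366 = £3714.4208
Southbrook Township, November 24 – December 31, 2008: 38 days → £140500 × 1.9% × 38/366 = £277.1612
Total = £3991.5820

£3991.58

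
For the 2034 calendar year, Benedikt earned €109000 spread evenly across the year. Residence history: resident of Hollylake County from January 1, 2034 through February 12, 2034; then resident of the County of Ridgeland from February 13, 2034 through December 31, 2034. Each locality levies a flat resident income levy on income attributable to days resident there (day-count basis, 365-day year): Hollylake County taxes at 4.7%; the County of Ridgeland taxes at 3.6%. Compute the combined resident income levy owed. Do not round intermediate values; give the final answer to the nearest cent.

Hollylake County, January 1 – February 12, 2034: 43 days → €109000 × 4.7% × 43/365 = €603.5315
The County of Ridgeland, February 13 – December 31, 2034: 322 days → €109000 × 3.6% × 322/365 = €3461.7205
Total = €4065.2521

€4065.25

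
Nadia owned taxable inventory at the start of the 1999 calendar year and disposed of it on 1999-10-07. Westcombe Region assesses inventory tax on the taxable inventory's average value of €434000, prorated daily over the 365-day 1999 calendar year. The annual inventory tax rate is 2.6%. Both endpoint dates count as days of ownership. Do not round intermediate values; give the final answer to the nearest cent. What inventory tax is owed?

Days held (1999-01-01 to 1999-10-07): 280 out of 365
Tax = €434000 × 2.6% × 280/365 = €8656.2192

€8656.22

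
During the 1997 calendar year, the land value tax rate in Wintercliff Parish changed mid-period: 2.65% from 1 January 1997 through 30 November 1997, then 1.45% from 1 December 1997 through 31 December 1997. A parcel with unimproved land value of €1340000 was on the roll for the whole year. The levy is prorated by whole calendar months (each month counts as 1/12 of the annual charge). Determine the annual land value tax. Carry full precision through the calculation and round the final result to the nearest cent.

€34170.00

1 January – 30 November 1997: 11 months at 2.65% → €1340000 × 2.65% × 11/12 = €32550.8333
1 December – 31 December 1997: 1 month at 1.45% → €1340000 × 1.45% × 1/12 = €1619.1667
Total = €34170.0000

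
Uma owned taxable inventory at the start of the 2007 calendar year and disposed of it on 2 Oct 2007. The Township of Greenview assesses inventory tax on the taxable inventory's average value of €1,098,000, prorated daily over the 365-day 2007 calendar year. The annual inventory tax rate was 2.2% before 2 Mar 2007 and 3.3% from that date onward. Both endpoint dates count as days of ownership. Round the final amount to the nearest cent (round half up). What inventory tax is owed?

€25,314.16

1 Jan – 1 Mar 2007: 60 days at 2.2% → €1,098,000 × 2.2% × 60/365 = €3,970.8493
2 Mar – 2 Oct 2007: 215 days at 3.3% → €1,098,000 × 3.3% × 215/365 = €21,343.3151
Total = €25,314.1644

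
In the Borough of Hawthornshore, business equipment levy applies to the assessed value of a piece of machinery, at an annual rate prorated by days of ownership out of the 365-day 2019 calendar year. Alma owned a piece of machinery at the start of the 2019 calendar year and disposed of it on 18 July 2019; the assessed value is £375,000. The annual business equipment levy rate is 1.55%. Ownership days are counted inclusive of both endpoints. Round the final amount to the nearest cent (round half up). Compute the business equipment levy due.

£3,169.01

Days held (1 January – 18 July 2019): 199 out of 365
Tax = £375,000 × 1.55% × 199/365 = £3,169.0068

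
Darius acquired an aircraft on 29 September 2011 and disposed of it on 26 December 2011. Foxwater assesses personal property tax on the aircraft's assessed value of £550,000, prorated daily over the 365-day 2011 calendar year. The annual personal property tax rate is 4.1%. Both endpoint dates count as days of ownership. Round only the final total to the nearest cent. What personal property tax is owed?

Days held (29 September – 26 December 2011): 89 out of 365
Tax = £550,000 × 4.1% × 89/365 = £5,498.4932

£5,498.49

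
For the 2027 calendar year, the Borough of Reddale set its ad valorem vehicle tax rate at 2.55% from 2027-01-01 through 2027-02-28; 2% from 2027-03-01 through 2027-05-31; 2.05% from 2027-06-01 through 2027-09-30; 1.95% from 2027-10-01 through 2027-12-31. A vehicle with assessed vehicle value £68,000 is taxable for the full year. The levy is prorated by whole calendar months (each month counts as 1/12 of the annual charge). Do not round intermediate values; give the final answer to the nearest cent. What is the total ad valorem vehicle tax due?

£1,425.17

2027-01-01 to 2027-02-28: 2 months at 2.55% → £68,000 × 2.55% × 2/12 = £289.0000
2027-03-01 to 2027-05-31: 3 months at 2% → £68,000 × 2% × 3/12 = £340.0000
2027-06-01 to 2027-09-30: 4 months at 2.05% → £68,000 × 2.05% × 4/12 = £464.6667
2027-10-01 to 2027-12-31: 3 months at 1.95% → £68,000 × 1.95% × 3/12 = £331.5000
Total = £1,425.1667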